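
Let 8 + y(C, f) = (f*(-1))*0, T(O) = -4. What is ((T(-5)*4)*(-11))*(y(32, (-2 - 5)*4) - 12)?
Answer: -3520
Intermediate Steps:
y(C, f) = -8 (y(C, f) = -8 + (f*(-1))*0 = -8 - f*0 = -8 + 0 = -8)
((T(-5)*4)*(-11))*(y(32, (-2 - 5)*4) - 12) = (-4*4*(-11))*(-8 - 12) = -16*(-11)*(-20) = 176*(-20) = -3520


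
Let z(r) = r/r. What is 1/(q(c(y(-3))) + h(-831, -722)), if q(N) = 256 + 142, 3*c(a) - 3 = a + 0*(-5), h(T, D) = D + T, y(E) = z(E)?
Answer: -1/1155 ≈ -0.00086580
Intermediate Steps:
z(r) = 1
y(E) = 1
c(a) = 1 + a/3 (c(a) = 1 + (a + 0*(-5))/3 = 1 + (a + 0)/3 = 1 + a/3)
q(N) = 398
1/(q(c(y(-3))) + h(-831, -722)) = 1/(398 + (-722 - 831)) = 1/(398 - 1553) = 1/(-1155) = -1/1155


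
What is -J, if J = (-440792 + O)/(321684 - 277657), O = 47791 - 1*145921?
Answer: 538922/44027 ≈ 12.241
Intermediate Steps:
O = -98130 (O = 47791 - 145921 = -98130)
J = -538922/44027 (J = (-440792 - 98130)/(321684 - 277657) = -538922/44027 ≈ -12.241)
-J = -1*(-538922/44027) = 538922/44027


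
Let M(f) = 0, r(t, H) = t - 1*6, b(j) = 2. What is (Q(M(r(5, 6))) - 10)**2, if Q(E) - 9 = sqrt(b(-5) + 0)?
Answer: (1 - sqrt(2))**2 ≈ 0.17157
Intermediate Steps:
r(t, H) = -6 + t (r(t, H) = t - 6 = -6 + t)
Q(E) = 9 + sqrt(2) (Q(E) = 9 + sqrt(2 + 0) = 9 + sqrt(2))
(Q(M(r(5, 6))) - 10)**2 = ((9 + sqrt(2)) - 10)**2 = (-1 + sqrt(2))**2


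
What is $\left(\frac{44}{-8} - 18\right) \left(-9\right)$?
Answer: $\frac{423}{2} \approx 211.5$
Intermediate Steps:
$\left(\frac{44}{-8} - 18\right) \left(-9\right) = \left(44 \left(- \frac{1}{8}\right) - 18\right) \left(-9\right) = \left(- \frac{11}{2} - 18\right) \left(-9\right) = \left(- \frac{47}{2}\right) \left(-9\right) = \frac{423}{2}$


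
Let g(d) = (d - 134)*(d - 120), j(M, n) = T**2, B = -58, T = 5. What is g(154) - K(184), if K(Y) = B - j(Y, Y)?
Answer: 763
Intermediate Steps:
j(M, n) = 25 (j(M, n) = 5**2 = 25)
g(d) = (-134 + d)*(-120 + d)
K(Y) = -83 (K(Y) = -58 - 1*25 = -58 - 25 = -83)
g(154) - K(184) = (16080 + 154**2 - 254*154) - 1*(-83) = (16080 + 23716 - 39116) + 83 = 680 + 83 = 763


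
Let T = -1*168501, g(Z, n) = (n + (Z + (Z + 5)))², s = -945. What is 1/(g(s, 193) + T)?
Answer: 1/2694363 ≈ 3.7115e-7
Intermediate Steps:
g(Z, n) = (5 + n + 2*Z)² (g(Z, n) = (n + (Z + (5 + Z)))² = (n + (5 + 2*Z))² = (5 + n + 2*Z)²)
T = -168501
1/(g(s, 193) + T) = 1/((5 + 193 + 2*(-945))² - 168501) = 1/((5 + 193 - 1890)² - 168501) = 1/((-1692)² - 168501) = 1/(2862864 - 168501) = 1/2694363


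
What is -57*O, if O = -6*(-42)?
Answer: -14364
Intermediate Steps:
O = 252
-57*O = -57*252 = -14364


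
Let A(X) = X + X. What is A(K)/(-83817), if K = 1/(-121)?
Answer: 2/10141857 ≈ 1.9720e-7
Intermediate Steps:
K = -1/121 ≈ -0.0082645
A(X) = 2*X
A(K)/(-83817) = (2*(-1/121))/(-83817) = -2/121*(-1/83817) = 2/10141857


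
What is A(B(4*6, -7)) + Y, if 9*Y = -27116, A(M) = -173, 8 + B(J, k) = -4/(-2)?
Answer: -28673/9 ≈ -3185.9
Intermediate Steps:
B(J, k) = -6 (B(J, k) = -8 - 4/(-2) = -8 - 4*(-1/2) = -8 + 2 = -6)
Y = -27116/9 (Y = (1/9)*(-27116) = -27116/9 ≈ -3012.9)
A(B(4*6, -7)) + Y = -173 - 27116/9 = -28673/9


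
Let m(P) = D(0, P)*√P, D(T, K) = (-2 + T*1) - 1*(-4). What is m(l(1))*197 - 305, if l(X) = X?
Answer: 89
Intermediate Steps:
D(T, K) = 2 + T (D(T, K) = (-2 + T) + 4 = 2 + T)
m(P) = 2*√P (m(P) = (2 + 0)*√P = 2*√P)
m(l(1))*197 - 305 = (2*√1)*197 - 305 = (2*1)*197 - 305 = 2*197 - 305 = 394 - 305 = 89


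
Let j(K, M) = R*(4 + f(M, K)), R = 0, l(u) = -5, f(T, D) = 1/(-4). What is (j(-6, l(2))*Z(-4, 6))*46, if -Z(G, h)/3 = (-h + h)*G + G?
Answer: 0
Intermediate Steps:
f(T, D) = -1/4
Z(G, h) = -3*G (Z(G, h) = -3*((-h + h)*G + G) = -3*(0*G + G) = -3*(0 + G) = -3*G)
j(K, M) = 0 (j(K, M) = 0*(4 - 1/4) = 0*(15/4) = 0)
(j(-6, l(2))*Z(-4, 6))*46 = (0*(-3*(-4)))*46 = (0*12)*46 = 0*46 = 0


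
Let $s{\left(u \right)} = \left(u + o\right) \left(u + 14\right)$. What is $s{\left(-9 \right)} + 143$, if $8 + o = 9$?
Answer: $103$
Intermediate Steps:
$o = 1$ ($o = -8 + 9 = 1$)
$s{\left(u \right)} = \left(1 + u\right) \left(14 + u\right)$ ($s{\left(u \right)} = \left(u + 1\right) \left(u + 14\right) = \left(1 + u\right) \left(14 + u\right)$)
$s{\left(-9 \right)} + 143 = \left(14 + \left(-9\right)^{2} + 15 \left(-9\right)\right) + 143 = \left(14 + 81 - 135\right) + 143 = -40 + 143 = 103$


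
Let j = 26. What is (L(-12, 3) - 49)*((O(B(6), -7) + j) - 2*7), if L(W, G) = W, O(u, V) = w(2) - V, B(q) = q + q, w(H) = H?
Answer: -1281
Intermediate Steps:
B(q) = 2*q
O(u, V) = 2 - V
(L(-12, 3) - 49)*((O(B(6), -7) + j) - 2*7) = (-12 - 49)*(((2 - 1*(-7)) + 26) - 2*7) = -61*(((2 + 7) + 26) - 14) = -61*((9 + 26) - 14) = -61*(35 - 14) = -61*21 = -1281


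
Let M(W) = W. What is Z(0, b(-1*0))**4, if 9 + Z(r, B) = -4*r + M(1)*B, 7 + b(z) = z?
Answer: 65536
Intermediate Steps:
b(z) = -7 + z
Z(r, B) = -9 + B - 4*r (Z(r, B) = -9 + (-4*r + 1*B) = -9 + (-4*r + B) = -9 + (B - 4*r) = -9 + B - 4*r)
Z(0, b(-1*0))**4 = (-9 + (-7 - 1*0) - 4*0)**4 = (-9 + (-7 + 0) + 0)**4 = (-9 - 7 + 0)**4 = (-16)**4 = 65536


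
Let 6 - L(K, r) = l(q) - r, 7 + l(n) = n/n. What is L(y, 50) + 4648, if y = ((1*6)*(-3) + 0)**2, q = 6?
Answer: 4710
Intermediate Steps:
l(n) = -6 (l(n) = -7 + n/n = -7 + 1 = -6)
y = 324 (y = (6*(-3) + 0)**2 = (-18 + 0)**2 = (-18)**2 = 324)
L(K, r) = 12 + r (L(K, r) = 6 - (-6 - r) = 6 + (6 + r) = 12 + r)
L(y, 50) + 4648 = (12 + 50) + 4648 = 62 + 4648 = 4710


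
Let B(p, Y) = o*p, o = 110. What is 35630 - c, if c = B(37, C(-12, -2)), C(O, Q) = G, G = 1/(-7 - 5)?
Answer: 31560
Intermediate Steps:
G = -1/12 (G = 1/(-12) = -1/12 ≈ -0.083333)
C(O, Q) = -1/12
B(p, Y) = 110*p
c = 4070 (c = 110*37 = 4070)
35630 - c = 35630 - 1*4070 = 35630 - 4070 = 31560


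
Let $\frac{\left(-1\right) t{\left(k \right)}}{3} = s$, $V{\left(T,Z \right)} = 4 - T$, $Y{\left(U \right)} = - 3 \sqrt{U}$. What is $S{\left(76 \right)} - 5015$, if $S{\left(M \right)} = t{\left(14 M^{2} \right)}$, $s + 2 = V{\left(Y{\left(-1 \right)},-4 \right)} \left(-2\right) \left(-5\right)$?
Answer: $-5129 - 90 i \approx -5129.0 - 90.0 i$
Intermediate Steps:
$s = 38 + 30 i$ ($s = -2 + \left(4 - - 3 \sqrt{-1}\right) \left(-2\right) \left(-5\right) = -2 + \left(4 - - 3 i\right) \left(-2\right) \left(-5\right) = -2 + \left(4 + 3 i\right) \left(-2\right) \left(-5\right) = -2 + \left(-8 - 6 i\right) \left(-5\right) = -2 + \left(40 + 30 i\right) = 38 + 30 i \approx 38.0 + 30.0 i$)
$t{\left(k \right)} = -114 - 90 i$ ($t{\left(k \right)} = - 3 \left(38 + 30 i\right) = -114 - 90 i$)
$S{\left(M \right)} = -114 - 90 i$
$S{\left(76 \right)} - 5015 = \left(-114 - 90 i\right) - 5015 = -5129 - 90 i$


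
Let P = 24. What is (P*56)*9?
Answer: 12096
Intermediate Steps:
(P*56)*9 = (24*56)*9 = 1344*9 = 12096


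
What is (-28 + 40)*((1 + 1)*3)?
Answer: 72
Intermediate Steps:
(-28 + 40)*((1 + 1)*3) = 12*(2*3) = 12*6 = 72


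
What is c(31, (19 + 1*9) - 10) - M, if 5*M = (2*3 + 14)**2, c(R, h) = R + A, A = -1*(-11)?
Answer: -38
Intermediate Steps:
A = 11
c(R, h) = 11 + R (c(R, h) = R + 11 = 11 + R)
M = 80 (M = (2*3 + 14)**2/5 = (6 + 14)**2/5 = (1/5)*20**2 = (1/5)*400 = 80)
c(31, (19 + 1*9) - 10) - M = (11 + 31) - 1*80 = 42 - 80 = -38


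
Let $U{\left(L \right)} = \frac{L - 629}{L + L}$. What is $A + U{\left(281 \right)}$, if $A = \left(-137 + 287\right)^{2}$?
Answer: $\frac{6322326}{281} \approx 22499.0$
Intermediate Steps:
$U{\left(L \right)} = \frac{-629 + L}{2 L}$
$A = 22500$ ($A = 150^{2} = 22500$)
$A + U{\left(281 \right)} = 22500 + \frac{-629 + 281}{2 \cdot 281} = 22500 + \frac{1}{2} \cdot \frac{1}{281} \left(-348\right) = 22500 - \frac{174}{281} = \frac{6322326}{281}$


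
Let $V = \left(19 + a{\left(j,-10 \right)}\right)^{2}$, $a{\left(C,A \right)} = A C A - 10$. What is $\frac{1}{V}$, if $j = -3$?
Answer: $\frac{1}{84681} \approx 1.1809 \cdot 10^{-5}$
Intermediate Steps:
$a{\left(C,A \right)} = -10 + C A^{2}$ ($a{\left(C,A \right)} = C A^{2} - 10 = -10 + C A^{2}$)
$V = 84681$ ($V = \left(19 - \left(10 + 3 \left(-10\right)^{2}\right)\right)^{2} = \left(19 - 310\right)^{2} = \left(-291\right)^{2} = 84681$)
$\frac{1}{V} = \frac{1}{84681}$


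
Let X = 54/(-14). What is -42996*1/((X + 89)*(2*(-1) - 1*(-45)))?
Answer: -75243/6407 ≈ -11.744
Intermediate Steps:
X = -27/7 (X = 54*(-1/14) = -27/7 ≈ -3.8571)
-42996*1/((X + 89)*(2*(-1) - 1*(-45))) = -42996*1/((-27/7 + 89)*(2*(-1) - 1*(-45))) = -42996*7/(596*(-2 + 45)) = -42996/(43*(596/7)) = -42996/25628/7 = -42996*7/25628 = -75243/6407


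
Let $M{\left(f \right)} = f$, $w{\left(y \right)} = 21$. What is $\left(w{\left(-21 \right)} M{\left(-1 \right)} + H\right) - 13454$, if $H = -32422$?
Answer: $-45897$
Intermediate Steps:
$\left(w{\left(-21 \right)} M{\left(-1 \right)} + H\right) - 13454 = \left(21 \left(-1\right) - 32422\right) - 13454 = \left(-21 - 32422\right) - 13454 = -32443 - 13454 = -45897$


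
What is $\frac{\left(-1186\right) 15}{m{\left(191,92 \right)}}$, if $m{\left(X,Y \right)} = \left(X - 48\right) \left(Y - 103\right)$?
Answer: $\frac{17790}{1573} \approx 11.31$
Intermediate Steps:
$m{\left(X,Y \right)} = \left(-103 + Y\right) \left(-48 + X\right)$ ($m{\left(X,Y \right)} = \left(-48 + X\right) \left(-103 + Y\right) = \left(-103 + Y\right) \left(-48 + X\right)$)
$\frac{\left(-1186\right) 15}{m{\left(191,92 \right)}} = \frac{\left(-1186\right) 15}{4944 - 19673 - 4416 + 191 \cdot 92} = - \frac{17790}{4944 - 19673 - 4416 + 17572} = - \frac{17790}{-1573} = \left(-17790\right) \left(- \frac{1}{1573}\right) = \frac{17790}{1573}$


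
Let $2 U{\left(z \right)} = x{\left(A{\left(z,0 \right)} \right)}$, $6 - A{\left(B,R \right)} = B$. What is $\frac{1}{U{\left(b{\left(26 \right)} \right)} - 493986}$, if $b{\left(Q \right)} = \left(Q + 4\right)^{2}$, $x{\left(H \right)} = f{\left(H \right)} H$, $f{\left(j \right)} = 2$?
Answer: $- \frac{1}{494880} \approx -2.0207 \cdot 10^{-6}$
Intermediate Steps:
$A{\left(B,R \right)} = 6 - B$
$x{\left(H \right)} = 2 H$
$b{\left(Q \right)} = \left(4 + Q\right)^{2}$
$U{\left(z \right)} = 6 - z$ ($U{\left(z \right)} = \frac{2 \left(6 - z\right)}{2} = \frac{12 - 2 z}{2} = 6 - z$)
$\frac{1}{U{\left(b{\left(26 \right)} \right)} - 493986} = \frac{1}{\left(6 - \left(4 + 26\right)^{2}\right) - 493986} = \frac{1}{\left(6 - 30^{2}\right) - 493986} = \frac{1}{\left(6 - 900\right) - 493986} = \frac{1}{-894 - 493986} = \frac{1}{-494880} = - \frac{1}{494880}$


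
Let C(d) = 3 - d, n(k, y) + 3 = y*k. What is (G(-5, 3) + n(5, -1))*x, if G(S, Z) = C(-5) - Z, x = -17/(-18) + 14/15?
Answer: -169/30 ≈ -5.6333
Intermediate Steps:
n(k, y) = -3 + k*y (n(k, y) = -3 + y*k = -3 + k*y)
x = 169/90 (x = -17*(-1/18) + 14*(1/15) = 17/18 + 14/15 = 169/90 ≈ 1.8778)
G(S, Z) = 8 - Z (G(S, Z) = (3 - 1*(-5)) - Z = (3 + 5) - Z = 8 - Z)
(G(-5, 3) + n(5, -1))*x = ((8 - 1*3) + (-3 + 5*(-1)))*(169/90) = ((8 - 3) + (-3 - 5))*(169/90) = (5 - 8)*(169/90) = -3*169/90 = -169/30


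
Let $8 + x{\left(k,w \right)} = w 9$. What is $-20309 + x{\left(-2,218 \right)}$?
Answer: $-18355$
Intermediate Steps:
$x{\left(k,w \right)} = -8 + 9 w$ ($x{\left(k,w \right)} = -8 + w 9 = -8 + 9 w$)
$-20309 + x{\left(-2,218 \right)} = -20309 + \left(-8 + 9 \cdot 218\right) = -20309 + \left(-8 + 1962\right) = -20309 + 1954 = -18355$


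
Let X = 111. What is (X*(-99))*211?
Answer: -2318679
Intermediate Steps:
(X*(-99))*211 = (111*(-99))*211 = -10989*211 = -2318679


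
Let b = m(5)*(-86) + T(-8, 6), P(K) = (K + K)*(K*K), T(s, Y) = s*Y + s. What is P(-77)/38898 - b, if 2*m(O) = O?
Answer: 4814146/19449 ≈ 247.53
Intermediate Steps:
m(O) = O/2
T(s, Y) = s + Y*s (T(s, Y) = Y*s + s = s + Y*s)
P(K) = 2*K**3 (P(K) = (2*K)*K**2 = 2*K**3)
b = -271 (b = ((1/2)*5)*(-86) - 8*(1 + 6) = (5/2)*(-86) - 8*7 = -215 - 56 = -271)
P(-77)/38898 - b = (2*(-77)**3)/38898 - 1*(-271) = (2*(-456533))*(1/38898) + 271 = -913066*1/38898 + 271 = -456533/19449 + 271 = 4814146/19449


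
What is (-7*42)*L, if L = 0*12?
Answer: 0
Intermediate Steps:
L = 0
(-7*42)*L = -7*42*0 = -294*0 = 0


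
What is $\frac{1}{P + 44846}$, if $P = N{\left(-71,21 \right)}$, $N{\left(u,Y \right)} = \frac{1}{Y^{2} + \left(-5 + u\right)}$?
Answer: $\frac{365}{16368791} \approx 2.2299 \cdot 10^{-5}$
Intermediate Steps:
$N{\left(u,Y \right)} = \frac{1}{-5 + u + Y^{2}}$
$P = \frac{1}{365}$ ($P = \frac{1}{-5 - 71 + 21^{2}} = \frac{1}{-5 - 71 + 441} = \frac{1}{365} \approx 0.0027397$)
$\frac{1}{P + 44846} = \frac{1}{\frac{1}{365} + 44846} = \frac{1}{\frac{16368791}{365}} = \frac{365}{16368791}$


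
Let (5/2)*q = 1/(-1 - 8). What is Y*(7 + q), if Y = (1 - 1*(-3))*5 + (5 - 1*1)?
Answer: 2504/15 ≈ 166.93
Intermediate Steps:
Y = 24 (Y = (1 + 3)*5 + (5 - 1) = 4*5 + 4 = 20 + 4 = 24)
q = -2/45 (q = 2/(5*(-1 - 8)) = (2/5)/(-9) = (2/5)*(-1/9) = -2/45 ≈ -0.044444)
Y*(7 + q) = 24*(7 - 2/45) = 24*(313/45) = 2504/15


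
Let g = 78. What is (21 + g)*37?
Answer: 3663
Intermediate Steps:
(21 + g)*37 = (21 + 78)*37 = 99*37 = 3663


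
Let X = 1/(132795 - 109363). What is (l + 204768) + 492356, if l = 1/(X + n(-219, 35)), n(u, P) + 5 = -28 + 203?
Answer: 2776952347116/3983441 ≈ 6.9712e+5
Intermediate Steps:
n(u, P) = 170 (n(u, P) = -5 + (-28 + 203) = -5 + 175 = 170)
X = 1/23432 ≈ 4.2677e-5
l = 23432/3983441 (l = 1/(1/23432 + 170) = 1/(3983441/23432) = 23432/3983441 ≈ 0.0058824)
(l + 204768) + 492356 = (23432/3983441 + 204768) + 492356 = 815681270120/3983441 + 492356 = 2776952347116/3983441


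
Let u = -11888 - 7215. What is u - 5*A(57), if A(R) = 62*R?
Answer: -36773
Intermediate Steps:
u = -19103
u - 5*A(57) = -19103 - 5*62*57 = -19103 - 5*3534 = -19103 - 1*17670 = -19103 - 17670 = -36773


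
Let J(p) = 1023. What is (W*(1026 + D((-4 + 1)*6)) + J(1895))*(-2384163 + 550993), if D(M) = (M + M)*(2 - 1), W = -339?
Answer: 613354850790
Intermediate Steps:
D(M) = 2*M (D(M) = (2*M)*1 = 2*M)
(W*(1026 + D((-4 + 1)*6)) + J(1895))*(-2384163 + 550993) = (-339*(1026 + 2*((-4 + 1)*6)) + 1023)*(-2384163 + 550993) = (-339*(1026 + 2*(-3*6)) + 1023)*(-1833170) = (-339*(1026 + 2*(-18)) + 1023)*(-1833170) = (-339*(1026 - 36) + 1023)*(-1833170) = (-339*990 + 1023)*(-1833170) = (-335610 + 1023)*(-1833170) = -334587*(-1833170) = 613354850790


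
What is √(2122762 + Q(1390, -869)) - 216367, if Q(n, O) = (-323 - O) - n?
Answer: -216367 + √2121918 ≈ -2.1491e+5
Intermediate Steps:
Q(n, O) = -323 - O - n
√(2122762 + Q(1390, -869)) - 216367 = √(2122762 + (-323 - 1*(-869) - 1*1390)) - 216367 = √(2122762 + (-323 + 869 - 1390)) - 216367 = √(2122762 - 844) - 216367 = √2121918 - 216367 = -216367 + √2121918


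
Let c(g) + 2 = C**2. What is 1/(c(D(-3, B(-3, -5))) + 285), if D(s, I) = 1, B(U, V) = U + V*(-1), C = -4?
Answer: 1/299 ≈ 0.0033445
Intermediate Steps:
B(U, V) = U - V
c(g) = 14 (c(g) = -2 + (-4)**2 = -2 + 16 = 14)
1/(c(D(-3, B(-3, -5))) + 285) = 1/(14 + 285) = 1/299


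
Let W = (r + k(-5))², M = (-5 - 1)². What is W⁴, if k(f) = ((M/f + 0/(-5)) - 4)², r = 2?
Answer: 10616128623076037660860006656/152587890625 ≈ 6.9574e+16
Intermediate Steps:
M = 36 (M = (-6)² = 36)
k(f) = (-4 + 36/f)² (k(f) = ((36/f + 0/(-5)) - 4)² = ((36/f + 0*(-⅕)) - 4)² = ((36/f + 0) - 4)² = (36/f - 4)² = (-4 + 36/f)²)
W = 10150596/625 (W = (2 + 16*(-9 - 5)²/(-5)²)² = (2 + 16*(1/25)*(-14)²)² = (2 + 16*(1/25)*196)² = (2 + 3136/25)² = (3186/25)² = 10150596/625 ≈ 16241.)
W⁴ = (10150596/625)⁴ = 10616128623076037660860006656/152587890625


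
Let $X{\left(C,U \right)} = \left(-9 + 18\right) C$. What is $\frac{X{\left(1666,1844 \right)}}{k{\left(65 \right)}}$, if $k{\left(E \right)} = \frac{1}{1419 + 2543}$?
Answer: $59406228$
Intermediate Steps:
$X{\left(C,U \right)} = 9 C$
$k{\left(E \right)} = \frac{1}{3962}$
$\frac{X{\left(1666,1844 \right)}}{k{\left(65 \right)}} = 9 \cdot 1666 \frac{1}{\frac{1}{3962}} = 14994 \cdot 3962 = 59406228$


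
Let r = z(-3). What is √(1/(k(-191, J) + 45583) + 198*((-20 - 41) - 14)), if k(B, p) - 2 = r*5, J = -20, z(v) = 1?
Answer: I*√30864954239410/45590 ≈ 121.86*I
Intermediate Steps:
r = 1
k(B, p) = 7 (k(B, p) = 2 + 1*5 = 2 + 5 = 7)
√(1/(k(-191, J) + 45583) + 198*((-20 - 41) - 14)) = √(1/(7 + 45583) + 198*((-20 - 41) - 14)) = √(1/45590 + 198*(-61 - 14)) = √(1/45590 + 198*(-75)) = √(1/45590 - 14850) = √(-677011499/45590) = I*√30864954239410/45590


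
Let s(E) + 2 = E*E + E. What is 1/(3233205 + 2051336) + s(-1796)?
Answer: 17036398397539/5284541 ≈ 3.2238e+6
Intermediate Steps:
s(E) = -2 + E + E² (s(E) = -2 + (E*E + E) = -2 + (E² + E) = -2 + (E + E²) = -2 + E + E²)
1/(3233205 + 2051336) + s(-1796) = 1/(3233205 + 2051336) + (-2 - 1796 + (-1796)²) = 1/5284541 + (-2 - 1796 + 3225616) = 1/5284541 + 3223818 = 17036398397539/5284541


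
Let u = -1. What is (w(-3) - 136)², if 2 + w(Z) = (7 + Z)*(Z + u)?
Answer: 23716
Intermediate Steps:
w(Z) = -2 + (-1 + Z)*(7 + Z) (w(Z) = -2 + (7 + Z)*(Z - 1) = -2 + (7 + Z)*(-1 + Z) = -2 + (-1 + Z)*(7 + Z))
(w(-3) - 136)² = ((-9 + (-3)² + 6*(-3)) - 136)² = ((-9 + 9 - 18) - 136)² = (-18 - 136)² = (-154)² = 23716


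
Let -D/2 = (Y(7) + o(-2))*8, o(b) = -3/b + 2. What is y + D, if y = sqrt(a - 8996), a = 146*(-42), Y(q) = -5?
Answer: 24 + 2*I*sqrt(3782) ≈ 24.0 + 123.0*I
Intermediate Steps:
a = -6132
o(b) = 2 - 3/b
y = 2*I*sqrt(3782) (y = sqrt(-6132 - 8996) = sqrt(-15128) = 2*I*sqrt(3782) ≈ 123.0*I)
D = 24 (D = -2*(-5 + (2 - 3/(-2)))*8 = -2*(-5 + (2 - 3*(-1/2)))*8 = -2*(-5 + (2 + 3/2))*8 = -2*(-5 + 7/2)*8 = -(-3)*8 = -2*(-12) = 24)
y + D = 2*I*sqrt(3782) + 24 = 24 + 2*I*sqrt(3782)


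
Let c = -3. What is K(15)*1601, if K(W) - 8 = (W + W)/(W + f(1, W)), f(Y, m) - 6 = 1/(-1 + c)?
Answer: 1255184/83 ≈ 15123.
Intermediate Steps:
f(Y, m) = 23/4 (f(Y, m) = 6 + 1/(-1 - 3) = 6 + 1/(-4) = 6 - ¼ = 23/4)
K(W) = 8 + 2*W/(23/4 + W) (K(W) = 8 + (W + W)/(W + 23/4) = 8 + (2*W)/(23/4 + W) = 8 + 2*W/(23/4 + W))
K(15)*1601 = (8*(23 + 5*15)/(23 + 4*15))*1601 = (8*(23 + 75)/(23 + 60))*1601 = (8*98/83)*1601 = (8*(1/83)*98)*1601 = (784/83)*1601 = 1255184/83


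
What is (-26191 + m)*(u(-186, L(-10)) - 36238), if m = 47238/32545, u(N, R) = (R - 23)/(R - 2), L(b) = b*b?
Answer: 432409401272097/455630 ≈ 9.4904e+8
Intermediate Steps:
L(b) = b²
u(N, R) = (-23 + R)/(-2 + R)
m = 47238/32545 (m = 47238*(1/32545) = 47238/32545 ≈ 1.4515)
(-26191 + m)*(u(-186, L(-10)) - 36238) = (-26191 + 47238/32545)*((-23 + (-10)²)/(-2 + (-10)²) - 36238) = -852338857*((-23 + 100)/(-2 + 100) - 36238)/32545 = -852338857*(77/98 - 36238)/32545 = -852338857*((1/98)*77 - 36238)/32545 = -852338857*(11/14 - 36238)/32545 = -852338857/32545*(-507321/14) = 432409401272097/455630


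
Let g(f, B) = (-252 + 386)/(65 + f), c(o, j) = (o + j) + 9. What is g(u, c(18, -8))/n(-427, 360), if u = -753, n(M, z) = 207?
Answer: -67/71208 ≈ -0.00094091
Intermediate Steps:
c(o, j) = 9 + j + o (c(o, j) = (j + o) + 9 = 9 + j + o)
g(f, B) = 134/(65 + f)
g(u, c(18, -8))/n(-427, 360) = (134/(65 - 753))/207 = (134/(-688))*(1/207) = (134*(-1/688))*(1/207) = -67/344*1/207 = -67/71208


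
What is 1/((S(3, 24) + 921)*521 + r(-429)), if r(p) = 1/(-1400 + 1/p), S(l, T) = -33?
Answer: 600601/277866851019 ≈ 2.1615e-6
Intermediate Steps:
1/((S(3, 24) + 921)*521 + r(-429)) = 1/((-33 + 921)*521 - 1*(-429)/(-1 + 1400*(-429))) = 1/(888*521 - 1*(-429)/(-1 - 600600)) = 1/(462648 - 1*(-429)/(-600601)) = 1/(462648 - 1*(-429)*(-1/600601)) = 1/(462648 - 429/600601) = 1/(277866851019/600601) = 600601/277866851019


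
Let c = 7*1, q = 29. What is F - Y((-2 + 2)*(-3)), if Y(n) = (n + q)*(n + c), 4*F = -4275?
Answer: -5087/4 ≈ -1271.8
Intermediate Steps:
F = -4275/4 (F = (1/4)*(-4275) = -4275/4 ≈ -1068.8)
c = 7
Y(n) = (7 + n)*(29 + n) (Y(n) = (n + 29)*(n + 7) = (29 + n)*(7 + n) = (7 + n)*(29 + n))
F - Y((-2 + 2)*(-3)) = -4275/4 - (203 + ((-2 + 2)*(-3))**2 + 36*((-2 + 2)*(-3))) = -4275/4 - (203 + (0*(-3))**2 + 36*(0*(-3))) = -4275/4 - (203 + 0**2 + 36*0) = -4275/4 - (203 + 0 + 0) = -4275/4 - 1*203 = -4275/4 - 203 = -5087/4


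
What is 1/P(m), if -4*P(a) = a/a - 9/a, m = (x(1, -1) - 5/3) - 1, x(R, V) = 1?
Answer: -5/8 ≈ -0.62500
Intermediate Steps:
m = -5/3 (m = (1 - 5/3) - 1 = -2/3 - 1 = -5/3 ≈ -1.6667)
P(a) = -1/4 + 9/(4*a) (P(a) = -(a/a - 9/a)/4 = -(1 - 9/a)/4 = -1/4 + 9/(4*a))
1/P(m) = 1/((9 - 1*(-5/3))/(4*(-5/3))) = 1/((1/4)*(-3/5)*(9 + 5/3)) = 1/((1/4)*(-3/5)*(32/3)) = 1/(-8/5) = -5/8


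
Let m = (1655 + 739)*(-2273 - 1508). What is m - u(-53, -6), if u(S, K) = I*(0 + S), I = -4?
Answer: -9051926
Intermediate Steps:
u(S, K) = -4*S (u(S, K) = -4*(0 + S) = -4*S)
m = -9051714 (m = 2394*(-3781) = -9051714)
m - u(-53, -6) = -9051714 - (-4)*(-53) = -9051714 - 1*212 = -9051714 - 212 = -9051926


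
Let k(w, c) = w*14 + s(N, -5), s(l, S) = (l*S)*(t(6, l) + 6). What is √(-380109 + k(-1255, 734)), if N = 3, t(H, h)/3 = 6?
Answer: I*√398039 ≈ 630.9*I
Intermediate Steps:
t(H, h) = 18 (t(H, h) = 3*6 = 18)
s(l, S) = 24*S*l (s(l, S) = (l*S)*(18 + 6) = (S*l)*24 = 24*S*l)
k(w, c) = -360 + 14*w (k(w, c) = w*14 + 24*(-5)*3 = 14*w - 360 = -360 + 14*w)
√(-380109 + k(-1255, 734)) = √(-380109 + (-360 + 14*(-1255))) = √(-380109 + (-360 - 17570)) = √(-380109 - 17930) = √(-398039) = I*√398039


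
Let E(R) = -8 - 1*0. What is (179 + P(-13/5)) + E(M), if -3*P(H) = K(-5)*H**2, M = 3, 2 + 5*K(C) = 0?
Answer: 64463/375 ≈ 171.90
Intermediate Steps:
K(C) = -2/5 (K(C) = -2/5 + (1/5)*0 = -2/5 + 0 = -2/5)
E(R) = -8 (E(R) = -8 + 0 = -8)
P(H) = 2*H**2/15 (P(H) = -(-2)*H**2/15 = 2*H**2/15)
(179 + P(-13/5)) + E(M) = (179 + 2*(-13/5)**2/15) - 8 = (179 + (2/15)*(169/25)) - 8 = (179 + 338/375) - 8 = 67463/375 - 8 = 64463/375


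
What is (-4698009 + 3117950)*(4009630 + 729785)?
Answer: -7488555325485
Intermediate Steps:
(-4698009 + 3117950)*(4009630 + 729785) = -1580059*4739415 = -7488555325485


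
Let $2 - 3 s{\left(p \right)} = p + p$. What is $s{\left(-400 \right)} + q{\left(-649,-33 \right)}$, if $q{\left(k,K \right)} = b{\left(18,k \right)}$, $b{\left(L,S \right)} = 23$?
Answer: $\frac{871}{3} \approx 290.33$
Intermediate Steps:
$q{\left(k,K \right)} = 23$
$s{\left(p \right)} = \frac{2}{3} - \frac{2 p}{3}$ ($s{\left(p \right)} = \frac{2}{3} - \frac{p + p}{3} = \frac{2}{3} - \frac{2 p}{3}$)
$s{\left(-400 \right)} + q{\left(-649,-33 \right)} = \left(\frac{2}{3} - - \frac{800}{3}\right) + 23 = \left(\frac{2}{3} + \frac{800}{3}\right) + 23 = \frac{802}{3} + 23 = \frac{871}{3}$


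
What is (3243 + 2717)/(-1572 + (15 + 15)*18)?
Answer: -745/129 ≈ -5.7752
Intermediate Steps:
(3243 + 2717)/(-1572 + (15 + 15)*18) = 5960/(-1572 + 30*18) = 5960/(-1572 + 540) = 5960/(-1032) = 5960*(-1/1032) = -745/129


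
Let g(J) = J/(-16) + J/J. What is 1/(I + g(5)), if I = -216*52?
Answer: -16/179701 ≈ -8.9037e-5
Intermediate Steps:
I = -11232
g(J) = 1 - J/16 (g(J) = J*(-1/16) + 1 = -J/16 + 1 = 1 - J/16)
1/(I + g(5)) = 1/(-11232 + (1 - 1/16*5)) = 1/(-11232 + (1 - 5/16)) = 1/(-11232 + 11/16) = 1/(-179701/16) = -16/179701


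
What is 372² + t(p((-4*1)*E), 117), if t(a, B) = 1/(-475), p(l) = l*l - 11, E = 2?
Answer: 65732399/475 ≈ 1.3838e+5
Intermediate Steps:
p(l) = -11 + l² (p(l) = l² - 11 = -11 + l²)
t(a, B) = -1/475
372² + t(p((-4*1)*E), 117) = 372² - 1/475 = 138384 - 1/475 = 65732399/475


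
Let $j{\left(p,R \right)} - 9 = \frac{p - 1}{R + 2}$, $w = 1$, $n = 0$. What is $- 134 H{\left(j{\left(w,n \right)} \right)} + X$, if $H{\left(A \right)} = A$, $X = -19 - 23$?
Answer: $-1248$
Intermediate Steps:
$j{\left(p,R \right)} = 9 + \frac{-1 + p}{2 + R}$ ($j{\left(p,R \right)} = 9 + \frac{p - 1}{R + 2} = 9 + \frac{-1 + p}{2 + R}$)
$X = -42$ ($X = -19 - 23 = -42$)
$- 134 H{\left(j{\left(w,n \right)} \right)} + X = - 134 \frac{17 + 1 + 9 \cdot 0}{2 + 0} - 42 = - 134 \frac{17 + 1 + 0}{2} - 42 = - 134 \cdot \frac{1}{2} \cdot 18 - 42 = \left(-134\right) 9 - 42 = -1206 - 42 = -1248$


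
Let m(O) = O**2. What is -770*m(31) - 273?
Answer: -740243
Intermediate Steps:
-770*m(31) - 273 = -770*31**2 - 273 = -770*961 - 273 = -739970 - 273 = -740243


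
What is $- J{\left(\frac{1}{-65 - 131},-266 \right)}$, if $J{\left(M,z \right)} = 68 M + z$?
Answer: $\frac{13051}{49} \approx 266.35$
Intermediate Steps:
$J{\left(M,z \right)} = z + 68 M$
$- J{\left(\frac{1}{-65 - 131},-266 \right)} = - (-266 + \frac{68}{-65 - 131}) = - (-266 + \frac{68}{-196}) = - (-266 + 68 \left(- \frac{1}{196}\right)) = - (-266 - \frac{17}{49}) = \left(-1\right) \left(- \frac{13051}{49}\right) = \frac{13051}{49}$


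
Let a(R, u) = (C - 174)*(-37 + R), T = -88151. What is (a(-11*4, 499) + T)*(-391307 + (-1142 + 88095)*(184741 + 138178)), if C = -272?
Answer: -1460777953612500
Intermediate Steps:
a(R, u) = 16502 - 446*R (a(R, u) = (-272 - 174)*(-37 + R) = -446*(-37 + R) = 16502 - 446*R)
(a(-11*4, 499) + T)*(-391307 + (-1142 + 88095)*(184741 + 138178)) = ((16502 - (-4906)*4) - 88151)*(-391307 + (-1142 + 88095)*(184741 + 138178)) = ((16502 - 446*(-44)) - 88151)*(-391307 + 86953*322919) = ((16502 + 19624) - 88151)*(-391307 + 28078775807) = (36126 - 88151)*28078384500 = -52025*28078384500 = -1460777953612500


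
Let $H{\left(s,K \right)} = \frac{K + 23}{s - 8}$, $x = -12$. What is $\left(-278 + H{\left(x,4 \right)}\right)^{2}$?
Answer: $\frac{31214569}{400} \approx 78036.0$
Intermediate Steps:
$H{\left(s,K \right)} = \frac{23 + K}{-8 + s}$
$\left(-278 + H{\left(x,4 \right)}\right)^{2} = \left(-278 + \frac{23 + 4}{-8 - 12}\right)^{2} = \left(-278 + \frac{1}{-20} \cdot 27\right)^{2} = \left(-278 - \frac{27}{20}\right)^{2} = \left(- \frac{5587}{20}\right)^{2} = \frac{31214569}{400}$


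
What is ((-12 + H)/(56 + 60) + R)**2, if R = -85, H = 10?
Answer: 24314761/3364 ≈ 7227.9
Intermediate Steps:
((-12 + H)/(56 + 60) + R)**2 = ((-12 + 10)/(56 + 60) - 85)**2 = (-2/116 - 85)**2 = (-2*1/116 - 85)**2 = (-1/58 - 85)**2 = (-4931/58)**2 = 24314761/3364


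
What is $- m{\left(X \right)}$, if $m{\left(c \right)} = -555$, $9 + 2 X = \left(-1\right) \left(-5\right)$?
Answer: $555$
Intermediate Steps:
$X = -2$ ($X = - \frac{9}{2} + \frac{\left(-1\right) \left(-5\right)}{2} = - \frac{9}{2} + \frac{1}{2} \cdot 5 = - \frac{9}{2} + \frac{5}{2} = -2$)
$- m{\left(X \right)} = \left(-1\right) \left(-555\right) = 555$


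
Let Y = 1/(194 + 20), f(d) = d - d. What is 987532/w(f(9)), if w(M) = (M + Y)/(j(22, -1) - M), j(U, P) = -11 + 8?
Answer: -633995544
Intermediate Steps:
f(d) = 0
j(U, P) = -3
Y = 1/214 ≈ 0.0046729
w(M) = (1/214 + M)/(-3 - M) (w(M) = (M + 1/214)/(-3 - M) = (1/214 + M)/(-3 - M))
987532/w(f(9)) = 987532/(((-1/214 - 1*0)/(3 + 0))) = 987532/(((-1/214 + 0)/3)) = 987532/(((⅓)*(-1/214))) = 987532/(-1/642) = 987532*(-642) = -633995544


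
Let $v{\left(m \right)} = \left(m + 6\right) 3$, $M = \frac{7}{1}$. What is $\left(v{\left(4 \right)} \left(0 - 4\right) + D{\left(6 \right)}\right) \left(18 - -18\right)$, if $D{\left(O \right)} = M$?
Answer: $-4068$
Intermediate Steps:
$M = 7$ ($M = 7 \cdot 1 = 7$)
$D{\left(O \right)} = 7$
$v{\left(m \right)} = 18 + 3 m$ ($v{\left(m \right)} = \left(6 + m\right) 3 = 18 + 3 m$)
$\left(v{\left(4 \right)} \left(0 - 4\right) + D{\left(6 \right)}\right) \left(18 - -18\right) = \left(\left(18 + 3 \cdot 4\right) \left(0 - 4\right) + 7\right) \left(18 - -18\right) = \left(\left(18 + 12\right) \left(-4\right) + 7\right) \left(18 + 18\right) = \left(30 \left(-4\right) + 7\right) 36 = \left(-120 + 7\right) 36 = \left(-113\right) 36 = -4068$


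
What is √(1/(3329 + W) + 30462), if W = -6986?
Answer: √407388092181/3657 ≈ 174.53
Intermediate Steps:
√(1/(3329 + W) + 30462) = √(1/(3329 - 6986) + 30462) = √(1/(-3657) + 30462) = √(-1/3657 + 30462) = √(111399533/3657) = √407388092181/3657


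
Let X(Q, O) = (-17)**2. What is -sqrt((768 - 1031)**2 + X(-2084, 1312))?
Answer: -sqrt(69458) ≈ -263.55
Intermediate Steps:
X(Q, O) = 289
-sqrt((768 - 1031)**2 + X(-2084, 1312)) = -sqrt((768 - 1031)**2 + 289) = -sqrt((-263)**2 + 289) = -sqrt(69169 + 289) = -sqrt(69458)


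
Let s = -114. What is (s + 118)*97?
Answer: 388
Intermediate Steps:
(s + 118)*97 = (-114 + 118)*97 = 4*97 = 388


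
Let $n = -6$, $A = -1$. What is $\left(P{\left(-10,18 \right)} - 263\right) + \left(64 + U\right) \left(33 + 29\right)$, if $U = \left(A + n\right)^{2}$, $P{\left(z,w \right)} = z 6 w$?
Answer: $5663$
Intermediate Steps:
$P{\left(z,w \right)} = 6 w z$ ($P{\left(z,w \right)} = 6 z w = 6 w z$)
$U = 49$ ($U = \left(-1 - 6\right)^{2} = \left(-7\right)^{2} = 49$)
$\left(P{\left(-10,18 \right)} - 263\right) + \left(64 + U\right) \left(33 + 29\right) = \left(6 \cdot 18 \left(-10\right) - 263\right) + \left(64 + 49\right) \left(33 + 29\right) = \left(-1080 - 263\right) + 113 \cdot 62 = -1343 + 7006 = 5663$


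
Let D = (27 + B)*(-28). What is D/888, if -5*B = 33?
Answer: -119/185 ≈ -0.64324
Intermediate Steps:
B = -33/5 (B = -1/5*33 = -33/5 ≈ -6.6000)
D = -2856/5 (D = (27 - 33/5)*(-28) = (102/5)*(-28) = -2856/5 ≈ -571.20)
D/888 = -2856/5/888 = -2856/5*1/888 = -119/185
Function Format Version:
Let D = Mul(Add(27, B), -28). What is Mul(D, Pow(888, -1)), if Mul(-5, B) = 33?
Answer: Rational(-119, 185) ≈ -0.64324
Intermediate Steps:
B = Rational(-33, 5) (B = Mul(Rational(-1, 5), 33) = Rational(-33, 5) ≈ -6.6000)
D = Rational(-2856, 5) (D = Mul(Add(27, Rational(-33, 5)), -28) = Mul(Rational(102, 5), -28) = Rational(-2856, 5) ≈ -571.20)
Mul(D, Pow(888, -1)) = Mul(Rational(-2856, 5), Pow(888, -1)) = Mul(Rational(-2856, 5), Rational(1, 888)) = Rational(-119, 185)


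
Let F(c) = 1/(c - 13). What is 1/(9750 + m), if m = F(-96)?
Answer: 109/1062749 ≈ 0.00010256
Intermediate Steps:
F(c) = 1/(-13 + c)
m = -1/109 (m = 1/(-13 - 96) = 1/(-109) = -1/109 ≈ -0.0091743)
1/(9750 + m) = 1/(9750 - 1/109) = 1/(1062749/109) = 109/1062749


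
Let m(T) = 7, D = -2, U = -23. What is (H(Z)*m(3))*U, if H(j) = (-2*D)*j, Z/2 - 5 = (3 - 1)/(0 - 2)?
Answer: -5152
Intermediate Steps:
Z = 8 (Z = 10 + 2*((3 - 1)/(0 - 2)) = 10 + 2*(2/(-2)) = 10 + 2*(2*(-½)) = 10 + 2*(-1) = 10 - 2 = 8)
H(j) = 4*j (H(j) = (-2*(-2))*j = 4*j)
(H(Z)*m(3))*U = ((4*8)*7)*(-23) = (32*7)*(-23) = 224*(-23) = -5152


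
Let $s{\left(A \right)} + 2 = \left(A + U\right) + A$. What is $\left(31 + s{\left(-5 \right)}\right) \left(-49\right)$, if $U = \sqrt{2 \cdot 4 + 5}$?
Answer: $-931 - 49 \sqrt{13} \approx -1107.7$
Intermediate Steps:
$U = \sqrt{13}$ ($U = \sqrt{8 + 5} = \sqrt{13} \approx 3.6056$)
$s{\left(A \right)} = -2 + \sqrt{13} + 2 A$ ($s{\left(A \right)} = -2 + \left(\left(A + \sqrt{13}\right) + A\right) = -2 + \left(\sqrt{13} + 2 A\right) = -2 + \sqrt{13} + 2 A$)
$\left(31 + s{\left(-5 \right)}\right) \left(-49\right) = \left(31 + \left(-2 + \sqrt{13} + 2 \left(-5\right)\right)\right) \left(-49\right) = \left(31 - \left(12 - \sqrt{13}\right)\right) \left(-49\right) = \left(19 + \sqrt{13}\right) \left(-49\right) = -931 - 49 \sqrt{13}$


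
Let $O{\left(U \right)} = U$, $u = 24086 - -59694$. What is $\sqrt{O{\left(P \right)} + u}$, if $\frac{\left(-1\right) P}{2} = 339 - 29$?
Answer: $6 \sqrt{2310} \approx 288.38$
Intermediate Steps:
$P = -620$ ($P = - 2 \left(339 - 29\right) = \left(-2\right) 310 = -620$)
$u = 83780$ ($u = 24086 + 59694 = 83780$)
$\sqrt{O{\left(P \right)} + u} = \sqrt{-620 + 83780} = \sqrt{83160} = 6 \sqrt{2310}$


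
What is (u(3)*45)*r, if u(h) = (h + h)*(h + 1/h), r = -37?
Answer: -33300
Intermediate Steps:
u(h) = 2*h*(h + 1/h) (u(h) = (2*h)*(h + 1/h) = 2*h*(h + 1/h))
(u(3)*45)*r = ((2 + 2*3²)*45)*(-37) = ((2 + 2*9)*45)*(-37) = ((2 + 18)*45)*(-37) = (20*45)*(-37) = 900*(-37) = -33300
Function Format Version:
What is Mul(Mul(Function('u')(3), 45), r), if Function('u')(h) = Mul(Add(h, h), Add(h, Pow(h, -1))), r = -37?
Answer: -33300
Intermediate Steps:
Function('u')(h) = Mul(2, h, Add(h, Pow(h, -1))) (Function('u')(h) = Mul(Mul(2, h), Add(h, Pow(h, -1))) = Mul(2, h, Add(h, Pow(h, -1))))
Mul(Mul(Function('u')(3), 45), r) = Mul(Mul(Add(2, Mul(2, Pow(3, 2))), 45), -37) = Mul(Mul(Add(2, Mul(2, 9)), 45), -37) = Mul(Mul(Add(2, 18), 45), -37) = Mul(Mul(20, 45), -37) = Mul(900, -37) = -33300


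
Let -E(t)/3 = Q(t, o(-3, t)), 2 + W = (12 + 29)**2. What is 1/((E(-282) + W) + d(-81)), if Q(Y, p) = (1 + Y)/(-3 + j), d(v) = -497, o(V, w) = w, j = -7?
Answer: 10/10977 ≈ 0.00091100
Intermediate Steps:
W = 1679 (W = -2 + (12 + 29)**2 = -2 + 41**2 = -2 + 1681 = 1679)
Q(Y, p) = -1/10 - Y/10 (Q(Y, p) = (1 + Y)/(-3 - 7) = (1 + Y)/(-10) = (1 + Y)*(-1/10) = -1/10 - Y/10)
E(t) = 3/10 + 3*t/10 (E(t) = -3*(-1/10 - t/10) = 3/10 + 3*t/10)
1/((E(-282) + W) + d(-81)) = 1/(((3/10 + (3/10)*(-282)) + 1679) - 497) = 1/(((3/10 - 423/5) + 1679) - 497) = 1/((-843/10 + 1679) - 497) = 1/(15947/10 - 497) = 1/(10977/10) = 10/10977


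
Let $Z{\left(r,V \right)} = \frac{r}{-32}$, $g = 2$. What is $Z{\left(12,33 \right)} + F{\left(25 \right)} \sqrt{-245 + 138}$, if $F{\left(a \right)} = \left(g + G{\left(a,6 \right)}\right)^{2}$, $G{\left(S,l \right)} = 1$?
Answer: $- \frac{3}{8} + 9 i \sqrt{107} \approx -0.375 + 93.097 i$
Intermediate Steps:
$Z{\left(r,V \right)} = - \frac{r}{32}$ ($Z{\left(r,V \right)} = r \left(- \frac{1}{32}\right) = - \frac{r}{32}$)
$F{\left(a \right)} = 9$ ($F{\left(a \right)} = \left(2 + 1\right)^{2} = 3^{2} = 9$)
$Z{\left(12,33 \right)} + F{\left(25 \right)} \sqrt{-245 + 138} = \left(- \frac{1}{32}\right) 12 + 9 \sqrt{-245 + 138} = - \frac{3}{8} + 9 \sqrt{-107} = - \frac{3}{8} + 9 i \sqrt{107}$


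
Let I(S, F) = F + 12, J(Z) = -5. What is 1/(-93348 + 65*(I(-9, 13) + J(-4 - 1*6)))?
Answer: -1/92048 ≈ -1.0864e-5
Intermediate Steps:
I(S, F) = 12 + F
1/(-93348 + 65*(I(-9, 13) + J(-4 - 1*6))) = 1/(-93348 + 65*((12 + 13) - 5)) = 1/(-93348 + 65*(25 - 5)) = 1/(-93348 + 65*20) = 1/(-93348 + 1300) = 1/(-92048) = -1/92048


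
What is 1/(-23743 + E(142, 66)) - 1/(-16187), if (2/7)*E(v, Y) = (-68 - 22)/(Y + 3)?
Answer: 173893/8841242278 ≈ 1.9668e-5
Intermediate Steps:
E(v, Y) = -315/(3 + Y) (E(v, Y) = 7*((-68 - 22)/(Y + 3))/2 = 7*(-90/(3 + Y))/2 = -315/(3 + Y))
1/(-23743 + E(142, 66)) - 1/(-16187) = 1/(-23743 - 315/(3 + 66)) - 1/(-16187) = 1/(-23743 - 315/69) - 1*(-1/16187) = 1/(-23743 - 315*1/69) + 1/16187 = 1/(-23743 - 105/23) + 1/16187 = 1/(-546194/23) + 1/16187 = -23/546194 + 1/16187 = 173893/8841242278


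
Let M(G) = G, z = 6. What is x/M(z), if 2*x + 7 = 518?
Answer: 511/12 ≈ 42.583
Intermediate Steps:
x = 511/2 (x = -7/2 + (½)*518 = -7/2 + 259 = 511/2 ≈ 255.50)
x/M(z) = (511/2)/6 = (511/2)*(⅙) = 511/12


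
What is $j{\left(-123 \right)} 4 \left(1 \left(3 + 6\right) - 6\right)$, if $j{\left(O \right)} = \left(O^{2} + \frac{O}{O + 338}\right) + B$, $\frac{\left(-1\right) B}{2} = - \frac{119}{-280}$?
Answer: $\frac{39029151}{215} \approx 1.8153 \cdot 10^{5}$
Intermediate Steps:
$B = - \frac{17}{20}$ ($B = - 2 \left(- \frac{119}{-280}\right) = - 2 \left(\left(-119\right) \left(- \frac{1}{280}\right)\right) = \left(-2\right) \frac{17}{40} = - \frac{17}{20} \approx -0.85$)
$j{\left(O \right)} = - \frac{17}{20} + O^{2} + \frac{O}{338 + O}$ ($j{\left(O \right)} = \left(O^{2} + \frac{O}{O + 338}\right) - \frac{17}{20} = \left(O^{2} + \frac{O}{338 + O}\right) - \frac{17}{20} = - \frac{17}{20} + O^{2} + \frac{O}{338 + O}$)
$j{\left(-123 \right)} 4 \left(1 \left(3 + 6\right) - 6\right) = \frac{-5746 + 3 \left(-123\right) + 20 \left(-123\right)^{3} + 6760 \left(-123\right)^{2}}{20 \left(338 - 123\right)} 4 \left(1 \left(3 + 6\right) - 6\right) = \frac{-5746 - 369 + 20 \left(-1860867\right) + 6760 \cdot 15129}{20 \cdot 215} \cdot 4 \left(1 \cdot 9 - 6\right) = \frac{1}{20} \cdot \frac{1}{215} \left(-5746 - 369 - 37217340 + 102272040\right) 4 \left(9 - 6\right) = \frac{1}{20} \cdot \frac{1}{215} \cdot 65048585 \cdot 4 \cdot 3 = \frac{13009717}{860} \cdot 12 = \frac{39029151}{215}$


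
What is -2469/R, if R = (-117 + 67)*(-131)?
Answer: -2469/6550 ≈ -0.37695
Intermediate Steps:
R = 6550 (R = -50*(-131) = 6550)
-2469/R = -2469/6550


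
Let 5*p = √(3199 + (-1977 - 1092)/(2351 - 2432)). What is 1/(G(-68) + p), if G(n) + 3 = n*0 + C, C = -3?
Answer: 675/10516 + 15*√7283/10516 ≈ 0.18592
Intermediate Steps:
G(n) = -6 (G(n) = -3 + (n*0 - 3) = -3 + (0 - 3) = -3 - 3 = -6)
p = 2*√7283/15 (p = √(3199 + (-1977 - 1092)/(2351 - 2432))/5 = √(3199 - 3069/(-81))/5 = √(3199 - 3069*(-1/81))/5 = √(3199 + 341/9)/5 = √(29132/9)/5 = (2*√7283/3)/5 = 2*√7283/15 ≈ 11.379)
1/(G(-68) + p) = 1/(-6 + 2*√7283/15)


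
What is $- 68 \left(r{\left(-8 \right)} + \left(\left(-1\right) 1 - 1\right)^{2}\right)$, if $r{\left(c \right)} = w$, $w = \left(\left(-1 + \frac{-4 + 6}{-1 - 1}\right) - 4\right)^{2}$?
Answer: $-2720$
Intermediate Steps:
$w = 36$ ($w = \left(\left(-1 + \frac{2}{-2}\right) - 4\right)^{2} = \left(\left(-1 + 2 \left(- \frac{1}{2}\right)\right) - 4\right)^{2} = \left(\left(-1 - 1\right) - 4\right)^{2} = \left(-2 - 4\right)^{2} = \left(-6\right)^{2} = 36$)
$r{\left(c \right)} = 36$
$- 68 \left(r{\left(-8 \right)} + \left(\left(-1\right) 1 - 1\right)^{2}\right) = - 68 \left(36 + \left(\left(-1\right) 1 - 1\right)^{2}\right) = - 68 \left(36 + \left(-1 - 1\right)^{2}\right) = - 68 \left(36 + \left(-2\right)^{2}\right) = - 68 \left(36 + 4\right) = \left(-68\right) 40 = -2720$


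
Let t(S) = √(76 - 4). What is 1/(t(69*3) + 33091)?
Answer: 33091/1095014209 - 6*√2/1095014209 ≈ 3.0212e-5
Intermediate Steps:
t(S) = 6*√2 (t(S) = √72 = 6*√2)
1/(t(69*3) + 33091) = 1/(6*√2 + 33091) = 1/(33091 + 6*√2)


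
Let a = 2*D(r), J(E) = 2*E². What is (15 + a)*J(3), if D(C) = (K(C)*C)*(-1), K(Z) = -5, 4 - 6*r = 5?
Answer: 240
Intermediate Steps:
r = -⅙ (r = ⅔ - ⅙*5 = ⅔ - ⅚ = -⅙ ≈ -0.16667)
D(C) = 5*C (D(C) = -5*C*(-1) = 5*C)
a = -5/3 (a = 2*(5*(-⅙)) = 2*(-⅚) = -5/3 ≈ -1.6667)
(15 + a)*J(3) = (15 - 5/3)*(2*3²) = 40*(2*9)/3 = (40/3)*18 = 240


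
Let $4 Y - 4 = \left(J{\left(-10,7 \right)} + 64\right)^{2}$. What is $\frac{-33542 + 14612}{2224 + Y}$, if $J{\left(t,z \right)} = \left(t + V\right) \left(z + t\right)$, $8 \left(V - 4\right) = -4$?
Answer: $- \frac{100960}{21163} \approx -4.7706$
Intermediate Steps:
$V = \frac{7}{2}$ ($V = 4 + \frac{1}{8} \left(-4\right) = 4 - \frac{1}{2} = \frac{7}{2} \approx 3.5$)
$J{\left(t,z \right)} = \left(\frac{7}{2} + t\right) \left(t + z\right)$ ($J{\left(t,z \right)} = \left(t + \frac{7}{2}\right) \left(z + t\right) = \left(\frac{7}{2} + t\right) \left(t + z\right)$)
$Y = \frac{27905}{16}$ ($Y = 1 + \frac{\left(\left(\left(-10\right)^{2} + \frac{7}{2} \left(-10\right) + \frac{7}{2} \cdot 7 - 70\right) + 64\right)^{2}}{4} = 1 + \frac{\left(\left(100 - 35 + \frac{49}{2} - 70\right) + 64\right)^{2}}{4} = 1 + \frac{\left(\frac{39}{2} + 64\right)^{2}}{4} = 1 + \frac{\left(\frac{167}{2}\right)^{2}}{4} = 1 + \frac{1}{4} \cdot \frac{27889}{4} = 1 + \frac{27889}{16} = \frac{27905}{16} \approx 1744.1$)
$\frac{-33542 + 14612}{2224 + Y} = \frac{-33542 + 14612}{2224 + \frac{27905}{16}} = - \frac{18930}{\frac{63489}{16}} = \left(-18930\right) \frac{16}{63489} = - \frac{100960}{21163}$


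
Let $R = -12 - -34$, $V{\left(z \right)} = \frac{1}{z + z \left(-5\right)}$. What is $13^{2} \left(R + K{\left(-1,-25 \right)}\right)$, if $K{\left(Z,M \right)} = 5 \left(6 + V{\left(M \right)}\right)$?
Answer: $\frac{175929}{20} \approx 8796.5$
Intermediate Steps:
$V{\left(z \right)} = - \frac{1}{4 z}$ ($V{\left(z \right)} = \frac{1}{z - 5 z} = \frac{1}{\left(-4\right) z} = - \frac{1}{4 z}$)
$R = 22$ ($R = -12 + 34 = 22$)
$K{\left(Z,M \right)} = 30 - \frac{5}{4 M}$ ($K{\left(Z,M \right)} = 5 \left(6 - \frac{1}{4 M}\right) = 30 - \frac{5}{4 M}$)
$13^{2} \left(R + K{\left(-1,-25 \right)}\right) = 13^{2} \left(22 + \left(30 - \frac{5}{4 \left(-25\right)}\right)\right) = 169 \left(22 + \left(30 - - \frac{1}{20}\right)\right) = 169 \left(22 + \left(30 + \frac{1}{20}\right)\right) = 169 \left(22 + \frac{601}{20}\right) = 169 \cdot \frac{1041}{20} = \frac{175929}{20}$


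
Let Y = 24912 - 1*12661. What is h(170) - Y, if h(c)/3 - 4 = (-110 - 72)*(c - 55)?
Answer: -75029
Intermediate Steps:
h(c) = 30042 - 546*c (h(c) = 12 + 3*((-110 - 72)*(c - 55)) = 12 + 3*(-182*(-55 + c)) = 12 + 3*(10010 - 182*c) = 12 + (30030 - 546*c) = 30042 - 546*c)
Y = 12251 (Y = 24912 - 12661 = 12251)
h(170) - Y = (30042 - 546*170) - 1*12251 = (30042 - 92820) - 12251 = -62778 - 12251 = -75029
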